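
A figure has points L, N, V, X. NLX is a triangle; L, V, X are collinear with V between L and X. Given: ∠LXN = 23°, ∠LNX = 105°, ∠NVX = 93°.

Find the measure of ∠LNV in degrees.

∠LNV = 41°

1. ∠NLX = 52°  [△NLX]
2. ∠LVN = 87°  [linear pair at V on LX]
3. ∠NLV = 52°  [V on ray LX]
4. ∠LNV = 41°  [△NLV]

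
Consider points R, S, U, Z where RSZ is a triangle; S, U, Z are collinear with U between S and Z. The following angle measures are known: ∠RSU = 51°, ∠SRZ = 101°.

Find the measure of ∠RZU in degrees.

1. ∠RSZ = 51°  [U on ray SZ]
2. ∠RZS = 28°  [△RSZ]
3. ∠RZU = 28°  [U on ray ZS]

∠RZU = 28°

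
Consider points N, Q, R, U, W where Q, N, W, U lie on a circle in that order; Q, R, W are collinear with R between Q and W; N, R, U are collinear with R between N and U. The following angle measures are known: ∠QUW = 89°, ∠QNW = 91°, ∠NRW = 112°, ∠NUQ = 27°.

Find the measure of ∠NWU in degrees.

1. ∠QRU = 112°  [vertical angles at R]
2. ∠NWQ = 27°  [same arc QN]
3. ∠UQW = 41°  [△QRU]
4. ∠URW = 68°  [linear pair at R on QW]
5. ∠UNW = 41°  [△NRW]
6. ∠QWU = 50°  [△QWU]
7. ∠NUW = 62°  [△WRU]
8. ∠NWU = 77°  [△NWU]

∠NWU = 77°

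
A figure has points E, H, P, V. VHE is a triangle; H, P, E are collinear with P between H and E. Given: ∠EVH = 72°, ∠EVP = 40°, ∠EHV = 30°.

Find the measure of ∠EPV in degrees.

∠EPV = 62°

1. ∠HEV = 78°  [△VHE]
2. ∠PEV = 78°  [P on ray EH]
3. ∠EPV = 62°  [△VPE]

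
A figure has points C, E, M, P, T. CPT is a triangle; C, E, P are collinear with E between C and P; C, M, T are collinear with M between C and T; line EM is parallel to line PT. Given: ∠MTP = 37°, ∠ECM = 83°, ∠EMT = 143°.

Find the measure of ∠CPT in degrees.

∠CPT = 60°

1. ∠CTP = 37°  [M on ray TC]
2. ∠PCT = 83°  [E on CP, M on CT]
3. ∠CPT = 60°  [△CPT]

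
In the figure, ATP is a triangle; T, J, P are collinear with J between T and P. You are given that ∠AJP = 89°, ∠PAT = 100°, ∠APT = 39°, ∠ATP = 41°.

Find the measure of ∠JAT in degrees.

1. ∠AJT = 91°  [linear pair at J on TP]
2. ∠ATJ = 41°  [J on ray TP]
3. ∠JAT = 48°  [△ATJ]

∠JAT = 48°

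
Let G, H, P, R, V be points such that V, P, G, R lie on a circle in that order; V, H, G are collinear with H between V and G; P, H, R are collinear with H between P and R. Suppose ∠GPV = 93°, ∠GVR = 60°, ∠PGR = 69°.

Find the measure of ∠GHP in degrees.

∠GHP = 84°

1. ∠GRV = 87°  [cyclic VPGR, opposite ∠P+∠R]
2. ∠GPR = 60°  [same arc GR]
3. ∠RGV = 33°  [△VGR]
4. ∠GRP = 51°  [△PGR]
5. ∠RPV = 33°  [same arc VR]
6. ∠GVP = 51°  [same arc PG]
7. ∠PHV = 96°  [△VHP]
8. ∠GHP = 84°  [linear pair at H on VG]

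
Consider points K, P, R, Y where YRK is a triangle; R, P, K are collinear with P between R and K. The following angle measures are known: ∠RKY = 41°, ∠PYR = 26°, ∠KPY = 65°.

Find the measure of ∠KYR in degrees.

∠KYR = 100°

1. ∠RPY = 115°  [linear pair at P on RK]
2. ∠PRY = 39°  [△YRP]
3. ∠KRY = 39°  [P on ray RK]
4. ∠KYR = 100°  [△YRK]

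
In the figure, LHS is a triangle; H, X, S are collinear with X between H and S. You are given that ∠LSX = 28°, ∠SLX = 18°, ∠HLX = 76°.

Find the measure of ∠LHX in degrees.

1. ∠LXS = 134°  [△LXS]
2. ∠HXL = 46°  [linear pair at X on HS]
3. ∠LHX = 58°  [△LHX]

∠LHX = 58°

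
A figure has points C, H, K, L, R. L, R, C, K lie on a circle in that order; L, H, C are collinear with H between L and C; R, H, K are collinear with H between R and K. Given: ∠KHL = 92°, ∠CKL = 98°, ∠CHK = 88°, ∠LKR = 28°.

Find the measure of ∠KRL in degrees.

∠KRL = 22°

1. ∠CLK = 60°  [△LHK]
2. ∠KCL = 22°  [△LCK]
3. ∠KRL = 22°  [same arc LK]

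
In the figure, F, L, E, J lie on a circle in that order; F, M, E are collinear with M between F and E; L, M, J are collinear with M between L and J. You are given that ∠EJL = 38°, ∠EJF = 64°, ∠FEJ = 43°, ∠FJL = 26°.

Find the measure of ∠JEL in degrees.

1. ∠FLJ = 43°  [same arc FJ]
2. ∠JFL = 111°  [△FLJ]
3. ∠JEL = 69°  [cyclic FLEJ, opposite ∠F+∠E]

∠JEL = 69°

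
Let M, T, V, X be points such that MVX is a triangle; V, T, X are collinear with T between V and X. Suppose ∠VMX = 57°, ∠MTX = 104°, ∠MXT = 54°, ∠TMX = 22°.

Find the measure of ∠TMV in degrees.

∠TMV = 35°

1. ∠MTV = 76°  [linear pair at T on VX]
2. ∠MXV = 54°  [T on ray XV]
3. ∠MVX = 69°  [△MVX]
4. ∠MVT = 69°  [T on ray VX]
5. ∠TMV = 35°  [△MVT]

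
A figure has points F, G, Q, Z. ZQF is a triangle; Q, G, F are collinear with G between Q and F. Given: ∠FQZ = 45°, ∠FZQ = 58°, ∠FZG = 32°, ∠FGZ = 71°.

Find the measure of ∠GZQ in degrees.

∠GZQ = 26°

1. ∠GQZ = 45°  [G on ray QF]
2. ∠QGZ = 109°  [linear pair at G on QF]
3. ∠GZQ = 26°  [△ZQG]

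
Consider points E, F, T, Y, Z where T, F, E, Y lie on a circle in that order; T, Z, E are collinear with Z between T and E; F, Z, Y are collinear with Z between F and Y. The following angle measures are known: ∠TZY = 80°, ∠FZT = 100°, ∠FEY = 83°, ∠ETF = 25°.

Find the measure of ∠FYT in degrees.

1. ∠TFY = 55°  [△TZF]
2. ∠FTY = 97°  [cyclic TFEY, opposite ∠T+∠E]
3. ∠FYT = 28°  [△TFY]

∠FYT = 28°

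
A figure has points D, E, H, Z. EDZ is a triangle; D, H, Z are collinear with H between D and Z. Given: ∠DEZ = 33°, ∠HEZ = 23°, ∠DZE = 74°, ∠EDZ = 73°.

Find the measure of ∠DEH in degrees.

1. ∠EZH = 74°  [H on ray ZD]
2. ∠EDH = 73°  [H on ray DZ]
3. ∠EHZ = 83°  [△EHZ]
4. ∠DHE = 97°  [linear pair at H on DZ]
5. ∠DEH = 10°  [△EDH]

∠DEH = 10°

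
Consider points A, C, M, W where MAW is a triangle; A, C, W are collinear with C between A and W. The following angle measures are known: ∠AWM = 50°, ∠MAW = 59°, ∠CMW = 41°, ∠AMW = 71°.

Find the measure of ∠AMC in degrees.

1. ∠CWM = 50°  [C on ray WA]
2. ∠CAM = 59°  [C on ray AW]
3. ∠MCW = 89°  [△MCW]
4. ∠ACM = 91°  [linear pair at C on AW]
5. ∠AMC = 30°  [△MAC]

∠AMC = 30°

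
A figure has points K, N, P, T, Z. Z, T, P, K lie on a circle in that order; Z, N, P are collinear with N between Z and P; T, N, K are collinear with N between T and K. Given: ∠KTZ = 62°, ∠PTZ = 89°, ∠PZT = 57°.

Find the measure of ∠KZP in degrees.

1. ∠KPZ = 62°  [same arc ZK]
2. ∠PKZ = 91°  [cyclic ZTPK, opposite ∠T+∠K]
3. ∠KZP = 27°  [△ZPK]

∠KZP = 27°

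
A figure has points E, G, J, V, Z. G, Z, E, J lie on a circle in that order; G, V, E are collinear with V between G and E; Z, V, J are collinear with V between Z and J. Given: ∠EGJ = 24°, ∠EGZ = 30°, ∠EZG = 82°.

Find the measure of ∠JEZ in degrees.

∠JEZ = 126°

1. ∠EZJ = 24°  [same arc EJ]
2. ∠EJZ = 30°  [same arc ZE]
3. ∠JEZ = 126°  [△ZEJ]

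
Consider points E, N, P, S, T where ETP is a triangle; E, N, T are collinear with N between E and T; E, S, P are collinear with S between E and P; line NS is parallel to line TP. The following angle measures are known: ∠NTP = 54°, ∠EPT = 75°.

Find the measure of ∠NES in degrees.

1. ∠ETP = 54°  [N on ray TE]
2. ∠PET = 51°  [△ETP]
3. ∠NES = 51°  [N on ET, S on EP]

∠NES = 51°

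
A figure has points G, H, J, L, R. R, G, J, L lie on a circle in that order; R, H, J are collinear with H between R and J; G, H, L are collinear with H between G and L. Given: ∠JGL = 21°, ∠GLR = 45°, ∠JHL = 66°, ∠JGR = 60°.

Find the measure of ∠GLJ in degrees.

1. ∠GJR = 45°  [same arc RG]
2. ∠GRJ = 75°  [△RGJ]
3. ∠GLJ = 75°  [same arc GJ]

∠GLJ = 75°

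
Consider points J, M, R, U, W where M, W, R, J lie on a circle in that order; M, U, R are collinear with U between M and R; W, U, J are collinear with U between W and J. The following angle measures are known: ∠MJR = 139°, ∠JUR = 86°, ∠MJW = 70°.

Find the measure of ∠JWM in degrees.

∠JWM = 25°

1. ∠MWR = 41°  [cyclic MWRJ, opposite ∠W+∠J]
2. ∠MUW = 86°  [vertical angles at U]
3. ∠MRW = 70°  [same arc MW]
4. ∠RMW = 69°  [△MWR]
5. ∠JWM = 25°  [△MUW]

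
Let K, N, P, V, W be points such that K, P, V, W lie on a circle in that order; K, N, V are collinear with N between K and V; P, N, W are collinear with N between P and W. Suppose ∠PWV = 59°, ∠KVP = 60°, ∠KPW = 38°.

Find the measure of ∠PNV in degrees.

∠PNV = 97°

1. ∠PKV = 59°  [same arc PV]
2. ∠KNP = 83°  [△KNP]
3. ∠PNV = 97°  [linear pair at N on KV]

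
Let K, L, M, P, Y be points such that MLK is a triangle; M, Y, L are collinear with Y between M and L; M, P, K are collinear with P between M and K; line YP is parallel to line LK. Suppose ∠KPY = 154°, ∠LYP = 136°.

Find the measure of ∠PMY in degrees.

∠PMY = 110°

1. ∠MPY = 26°  [linear pair at P on MK]
2. ∠MYP = 44°  [linear pair at Y on ML]
3. ∠PMY = 110°  [△MYP]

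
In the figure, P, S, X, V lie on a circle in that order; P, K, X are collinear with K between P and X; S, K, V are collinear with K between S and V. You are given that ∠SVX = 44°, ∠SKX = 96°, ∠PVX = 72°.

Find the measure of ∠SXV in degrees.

∠SXV = 80°

1. ∠SPX = 44°  [same arc SX]
2. ∠PSX = 108°  [cyclic PSXV, opposite ∠S+∠V]
3. ∠PXS = 28°  [△PSX]
4. ∠VSX = 56°  [△SKX]
5. ∠SXV = 80°  [△SXV]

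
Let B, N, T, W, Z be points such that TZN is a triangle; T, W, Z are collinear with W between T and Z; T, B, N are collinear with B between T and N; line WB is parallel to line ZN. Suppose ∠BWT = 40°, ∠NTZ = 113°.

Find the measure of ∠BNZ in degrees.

1. ∠NZT = 40°  [WB∥ZN, corresponding at W]
2. ∠TNZ = 27°  [△TZN]
3. ∠BNZ = 27°  [B on ray NT]

∠BNZ = 27°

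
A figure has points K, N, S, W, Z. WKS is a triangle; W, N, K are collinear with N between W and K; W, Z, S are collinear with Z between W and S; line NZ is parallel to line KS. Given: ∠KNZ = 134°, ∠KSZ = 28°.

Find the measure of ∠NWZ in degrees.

∠NWZ = 106°

1. ∠WNZ = 46°  [linear pair at N on WK]
2. ∠KSW = 28°  [Z on ray SW]
3. ∠SKW = 46°  [NZ∥KS, corresponding at N]
4. ∠KWS = 106°  [△WKS]
5. ∠NWZ = 106°  [N on WK, Z on WS]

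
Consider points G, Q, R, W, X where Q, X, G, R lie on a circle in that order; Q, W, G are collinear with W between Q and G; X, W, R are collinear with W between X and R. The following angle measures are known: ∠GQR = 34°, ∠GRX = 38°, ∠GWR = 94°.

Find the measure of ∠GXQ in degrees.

1. ∠QGR = 48°  [△GWR]
2. ∠GRQ = 98°  [△QGR]
3. ∠GXQ = 82°  [cyclic QXGR, opposite ∠X+∠R]

∠GXQ = 82°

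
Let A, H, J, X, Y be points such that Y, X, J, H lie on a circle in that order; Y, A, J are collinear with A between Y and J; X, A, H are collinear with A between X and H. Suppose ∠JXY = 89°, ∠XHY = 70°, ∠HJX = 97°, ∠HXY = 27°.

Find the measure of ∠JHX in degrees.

1. ∠XJY = 70°  [same arc YX]
2. ∠JYX = 21°  [△YXJ]
3. ∠JHX = 21°  [same arc XJ]

∠JHX = 21°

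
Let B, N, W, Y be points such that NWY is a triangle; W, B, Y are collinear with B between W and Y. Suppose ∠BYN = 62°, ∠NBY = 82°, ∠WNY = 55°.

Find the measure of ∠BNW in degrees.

1. ∠NYW = 62°  [B on ray YW]
2. ∠NBW = 98°  [linear pair at B on WY]
3. ∠NWY = 63°  [△NWY]
4. ∠BWN = 63°  [B on ray WY]
5. ∠BNW = 19°  [△NWB]

∠BNW = 19°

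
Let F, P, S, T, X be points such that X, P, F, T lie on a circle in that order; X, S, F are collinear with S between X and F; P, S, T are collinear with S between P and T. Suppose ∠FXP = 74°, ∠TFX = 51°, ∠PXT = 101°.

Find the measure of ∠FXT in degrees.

∠FXT = 27°

1. ∠FTP = 74°  [same arc PF]
2. ∠TPX = 51°  [same arc XT]
3. ∠FST = 55°  [△FST]
4. ∠PTX = 28°  [△XPT]
5. ∠TSX = 125°  [linear pair at S on XF]
6. ∠FXT = 27°  [△XST]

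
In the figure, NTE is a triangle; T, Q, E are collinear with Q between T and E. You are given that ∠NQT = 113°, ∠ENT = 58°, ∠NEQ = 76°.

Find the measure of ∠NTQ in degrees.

∠NTQ = 46°

1. ∠NET = 76°  [Q on ray ET]
2. ∠ETN = 46°  [△NTE]
3. ∠NTQ = 46°  [Q on ray TE]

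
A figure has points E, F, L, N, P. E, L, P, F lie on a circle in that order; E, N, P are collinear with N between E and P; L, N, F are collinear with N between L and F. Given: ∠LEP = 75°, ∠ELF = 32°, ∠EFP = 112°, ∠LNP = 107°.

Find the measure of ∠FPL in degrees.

∠FPL = 69°

1. ∠LFP = 75°  [same arc LP]
2. ∠EPF = 32°  [same arc EF]
3. ∠FEP = 36°  [△EPF]
4. ∠FLP = 36°  [same arc PF]
5. ∠FPL = 69°  [△LPF]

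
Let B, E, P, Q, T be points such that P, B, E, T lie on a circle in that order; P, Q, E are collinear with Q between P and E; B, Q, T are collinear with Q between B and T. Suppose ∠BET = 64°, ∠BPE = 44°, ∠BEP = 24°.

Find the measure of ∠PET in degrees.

1. ∠BPT = 116°  [cyclic PBET, opposite ∠P+∠E]
2. ∠BTP = 24°  [same arc PB]
3. ∠PBT = 40°  [△PBT]
4. ∠PET = 40°  [same arc PT]

∠PET = 40°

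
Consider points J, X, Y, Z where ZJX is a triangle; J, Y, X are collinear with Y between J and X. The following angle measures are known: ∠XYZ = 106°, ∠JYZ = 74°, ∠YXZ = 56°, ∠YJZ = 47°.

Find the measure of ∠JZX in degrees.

1. ∠JXZ = 56°  [Y on ray XJ]
2. ∠XJZ = 47°  [Y on ray JX]
3. ∠JZX = 77°  [△ZJX]

∠JZX = 77°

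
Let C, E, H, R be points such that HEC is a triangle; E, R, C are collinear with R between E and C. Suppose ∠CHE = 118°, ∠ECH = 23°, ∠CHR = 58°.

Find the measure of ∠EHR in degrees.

1. ∠CEH = 39°  [△HEC]
2. ∠HCR = 23°  [R on ray CE]
3. ∠CRH = 99°  [△HRC]
4. ∠HER = 39°  [R on ray EC]
5. ∠ERH = 81°  [linear pair at R on EC]
6. ∠EHR = 60°  [△HER]

∠EHR = 60°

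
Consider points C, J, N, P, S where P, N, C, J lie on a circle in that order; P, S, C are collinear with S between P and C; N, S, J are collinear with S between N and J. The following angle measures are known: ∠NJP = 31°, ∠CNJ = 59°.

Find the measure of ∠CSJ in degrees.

∠CSJ = 90°

1. ∠CPJ = 59°  [same arc CJ]
2. ∠JSP = 90°  [△PSJ]
3. ∠CSJ = 90°  [linear pair at S on PC]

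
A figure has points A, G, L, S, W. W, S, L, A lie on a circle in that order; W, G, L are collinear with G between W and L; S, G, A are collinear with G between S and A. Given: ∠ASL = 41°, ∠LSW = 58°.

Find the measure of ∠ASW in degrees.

∠ASW = 17°

1. ∠AWL = 41°  [same arc LA]
2. ∠LAW = 122°  [cyclic WSLA, opposite ∠S+∠A]
3. ∠ALW = 17°  [△WLA]
4. ∠ASW = 17°  [same arc WA]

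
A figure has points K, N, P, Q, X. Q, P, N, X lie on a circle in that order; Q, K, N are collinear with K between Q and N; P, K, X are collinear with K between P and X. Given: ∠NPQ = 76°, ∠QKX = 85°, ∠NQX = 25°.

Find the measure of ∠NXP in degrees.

∠NXP = 34°

1. ∠NXQ = 104°  [cyclic QPNX, opposite ∠P+∠X]
2. ∠NKX = 95°  [linear pair at K on QN]
3. ∠QNX = 51°  [△QNX]
4. ∠NXP = 34°  [△NKX]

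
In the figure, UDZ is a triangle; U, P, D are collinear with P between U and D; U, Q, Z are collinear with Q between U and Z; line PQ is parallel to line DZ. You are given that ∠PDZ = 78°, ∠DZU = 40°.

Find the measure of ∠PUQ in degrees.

1. ∠UDZ = 78°  [P on ray DU]
2. ∠DUZ = 62°  [△UDZ]
3. ∠PUQ = 62°  [P on UD, Q on UZ]

∠PUQ = 62°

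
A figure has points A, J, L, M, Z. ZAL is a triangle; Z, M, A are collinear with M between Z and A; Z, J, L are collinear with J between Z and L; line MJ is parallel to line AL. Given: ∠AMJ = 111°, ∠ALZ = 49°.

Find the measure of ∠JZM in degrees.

∠JZM = 62°

1. ∠JMZ = 69°  [linear pair at M on ZA]
2. ∠MJZ = 49°  [MJ∥AL, corresponding at J]
3. ∠JZM = 62°  [△ZMJ]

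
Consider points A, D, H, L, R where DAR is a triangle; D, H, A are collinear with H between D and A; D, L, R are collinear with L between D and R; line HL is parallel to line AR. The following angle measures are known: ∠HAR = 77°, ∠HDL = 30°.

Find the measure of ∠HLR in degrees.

∠HLR = 107°

1. ∠DAR = 77°  [H on ray AD]
2. ∠ADR = 30°  [H on DA, L on DR]
3. ∠ARD = 73°  [△DAR]
4. ∠DLH = 73°  [HL∥AR, corresponding at L]
5. ∠HLR = 107°  [linear pair at L on DR]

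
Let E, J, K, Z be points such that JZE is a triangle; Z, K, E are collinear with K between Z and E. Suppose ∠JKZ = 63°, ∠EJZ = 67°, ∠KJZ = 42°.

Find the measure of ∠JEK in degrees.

1. ∠JZK = 75°  [△JZK]
2. ∠EZJ = 75°  [K on ray ZE]
3. ∠JEZ = 38°  [△JZE]
4. ∠JEK = 38°  [K on ray EZ]

∠JEK = 38°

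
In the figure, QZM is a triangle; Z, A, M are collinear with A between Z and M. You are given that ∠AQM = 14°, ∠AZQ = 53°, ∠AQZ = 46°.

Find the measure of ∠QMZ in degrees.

1. ∠QAZ = 81°  [△QZA]
2. ∠MAQ = 99°  [linear pair at A on ZM]
3. ∠AMQ = 67°  [△QAM]
4. ∠QMZ = 67°  [A on ray MZ]

∠QMZ = 67°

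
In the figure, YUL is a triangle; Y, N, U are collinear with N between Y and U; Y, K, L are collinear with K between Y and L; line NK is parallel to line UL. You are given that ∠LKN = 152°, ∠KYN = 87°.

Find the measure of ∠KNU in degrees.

1. ∠NKY = 28°  [linear pair at K on YL]
2. ∠KNY = 65°  [△YNK]
3. ∠KNU = 115°  [linear pair at N on YU]

∠KNU = 115°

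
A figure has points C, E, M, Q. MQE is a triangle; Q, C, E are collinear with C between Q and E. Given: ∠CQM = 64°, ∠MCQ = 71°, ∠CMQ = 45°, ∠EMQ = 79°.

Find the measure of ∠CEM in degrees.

1. ∠EQM = 64°  [C on ray QE]
2. ∠MEQ = 37°  [△MQE]
3. ∠CEM = 37°  [C on ray EQ]

∠CEM = 37°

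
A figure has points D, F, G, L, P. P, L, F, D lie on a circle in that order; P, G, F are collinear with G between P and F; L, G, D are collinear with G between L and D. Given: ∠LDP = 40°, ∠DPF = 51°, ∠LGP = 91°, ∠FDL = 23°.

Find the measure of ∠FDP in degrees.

1. ∠DGF = 91°  [vertical angles at G]
2. ∠DFP = 66°  [△FGD]
3. ∠FDP = 63°  [△PFD]

∠FDP = 63°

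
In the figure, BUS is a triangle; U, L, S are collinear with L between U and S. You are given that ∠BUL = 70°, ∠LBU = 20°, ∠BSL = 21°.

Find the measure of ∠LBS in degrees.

∠LBS = 69°

1. ∠BLU = 90°  [△BUL]
2. ∠BLS = 90°  [linear pair at L on US]
3. ∠LBS = 69°  [△BLS]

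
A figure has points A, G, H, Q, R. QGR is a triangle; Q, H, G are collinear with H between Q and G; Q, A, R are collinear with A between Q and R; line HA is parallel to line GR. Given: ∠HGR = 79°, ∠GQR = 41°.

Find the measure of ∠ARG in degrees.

∠ARG = 60°

1. ∠QGR = 79°  [H on ray GQ]
2. ∠GRQ = 60°  [△QGR]
3. ∠ARG = 60°  [A on ray RQ]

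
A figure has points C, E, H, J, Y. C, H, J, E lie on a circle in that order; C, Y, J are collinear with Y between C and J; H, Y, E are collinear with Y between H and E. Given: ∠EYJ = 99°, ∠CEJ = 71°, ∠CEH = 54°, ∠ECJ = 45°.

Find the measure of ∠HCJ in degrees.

∠HCJ = 17°

1. ∠CHJ = 109°  [cyclic CHJE, opposite ∠H+∠E]
2. ∠CJH = 54°  [same arc CH]
3. ∠HCJ = 17°  [△CHJ]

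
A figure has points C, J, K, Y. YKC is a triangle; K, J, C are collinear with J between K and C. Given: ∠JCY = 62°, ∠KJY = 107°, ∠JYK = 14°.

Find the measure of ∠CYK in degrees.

1. ∠KCY = 62°  [J on ray CK]
2. ∠JKY = 59°  [△YKJ]
3. ∠CKY = 59°  [J on ray KC]
4. ∠CYK = 59°  [△YKC]

∠CYK = 59°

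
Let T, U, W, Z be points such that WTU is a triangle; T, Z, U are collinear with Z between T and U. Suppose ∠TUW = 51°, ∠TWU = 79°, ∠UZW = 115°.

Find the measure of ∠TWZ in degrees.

1. ∠UTW = 50°  [△WTU]
2. ∠TZW = 65°  [linear pair at Z on TU]
3. ∠WTZ = 50°  [Z on ray TU]
4. ∠TWZ = 65°  [△WTZ]

∠TWZ = 65°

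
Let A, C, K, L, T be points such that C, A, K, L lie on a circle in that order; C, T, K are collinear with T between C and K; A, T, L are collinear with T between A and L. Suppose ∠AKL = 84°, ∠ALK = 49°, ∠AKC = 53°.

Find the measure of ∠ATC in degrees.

1. ∠ACL = 96°  [cyclic CAKL, opposite ∠C+∠K]
2. ∠ACK = 49°  [same arc AK]
3. ∠ALC = 53°  [same arc CA]
4. ∠CAL = 31°  [△CAL]
5. ∠ATC = 100°  [△CTA]

∠ATC = 100°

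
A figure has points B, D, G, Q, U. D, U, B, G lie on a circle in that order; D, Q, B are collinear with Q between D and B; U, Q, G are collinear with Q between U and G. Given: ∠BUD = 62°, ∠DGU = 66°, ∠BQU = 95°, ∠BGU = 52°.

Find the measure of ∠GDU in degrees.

∠GDU = 71°

1. ∠DBU = 66°  [same arc DU]
2. ∠BUG = 19°  [△UQB]
3. ∠GBU = 109°  [△UBG]
4. ∠GDU = 71°  [cyclic DUBG, opposite ∠D+∠B]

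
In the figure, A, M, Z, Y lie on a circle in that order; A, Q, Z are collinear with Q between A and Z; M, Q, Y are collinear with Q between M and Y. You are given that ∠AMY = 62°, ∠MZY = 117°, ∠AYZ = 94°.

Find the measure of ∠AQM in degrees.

1. ∠AZY = 62°  [same arc AY]
2. ∠MAY = 63°  [cyclic AMZY, opposite ∠A+∠Z]
3. ∠YAZ = 24°  [△AZY]
4. ∠AYM = 55°  [△AMY]
5. ∠YMZ = 24°  [same arc ZY]
6. ∠AZM = 55°  [same arc AM]
7. ∠MQZ = 101°  [△MQZ]
8. ∠AQM = 79°  [linear pair at Q on AZ]

∠AQM = 79°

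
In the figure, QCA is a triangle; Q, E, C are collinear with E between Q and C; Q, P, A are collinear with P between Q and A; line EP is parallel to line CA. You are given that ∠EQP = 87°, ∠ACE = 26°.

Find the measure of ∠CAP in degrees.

1. ∠AQC = 87°  [E on QC, P on QA]
2. ∠ACQ = 26°  [E on ray CQ]
3. ∠CAQ = 67°  [△QCA]
4. ∠CAP = 67°  [P on ray AQ]

∠CAP = 67°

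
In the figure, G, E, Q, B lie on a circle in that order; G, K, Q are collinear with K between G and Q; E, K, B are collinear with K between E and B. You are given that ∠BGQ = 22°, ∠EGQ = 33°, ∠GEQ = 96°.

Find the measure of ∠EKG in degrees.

∠EKG = 73°

1. ∠BEQ = 22°  [same arc QB]
2. ∠EQG = 51°  [△GEQ]
3. ∠EKQ = 107°  [△EKQ]
4. ∠EKG = 73°  [linear pair at K on GQ]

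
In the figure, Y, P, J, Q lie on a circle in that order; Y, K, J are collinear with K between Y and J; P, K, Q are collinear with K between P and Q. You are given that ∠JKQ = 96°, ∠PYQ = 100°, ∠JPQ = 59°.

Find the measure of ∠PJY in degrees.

1. ∠PKY = 96°  [vertical angles at K]
2. ∠JKP = 84°  [linear pair at K on YJ]
3. ∠PJY = 37°  [△PKJ]

∠PJY = 37°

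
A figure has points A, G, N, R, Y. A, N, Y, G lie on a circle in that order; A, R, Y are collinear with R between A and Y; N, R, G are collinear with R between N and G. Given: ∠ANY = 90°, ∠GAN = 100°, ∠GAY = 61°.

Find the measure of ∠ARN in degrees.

1. ∠AGY = 90°  [cyclic ANYG, opposite ∠N+∠G]
2. ∠GYN = 80°  [cyclic ANYG, opposite ∠A+∠Y]
3. ∠GNY = 61°  [same arc YG]
4. ∠AYG = 29°  [△AYG]
5. ∠NGY = 39°  [△NYG]
6. ∠ANG = 29°  [same arc AG]
7. ∠NAY = 39°  [same arc NY]
8. ∠ARN = 112°  [△ARN]

∠ARN = 112°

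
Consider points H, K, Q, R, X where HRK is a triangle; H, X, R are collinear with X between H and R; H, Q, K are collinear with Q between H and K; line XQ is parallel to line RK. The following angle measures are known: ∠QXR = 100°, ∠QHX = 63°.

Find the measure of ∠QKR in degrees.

1. ∠HXQ = 80°  [linear pair at X on HR]
2. ∠HQX = 37°  [△HXQ]
3. ∠KQX = 143°  [linear pair at Q on HK]
4. ∠QKR = 37°  [XQ∥RK, co-interior at K–Q]

∠QKR = 37°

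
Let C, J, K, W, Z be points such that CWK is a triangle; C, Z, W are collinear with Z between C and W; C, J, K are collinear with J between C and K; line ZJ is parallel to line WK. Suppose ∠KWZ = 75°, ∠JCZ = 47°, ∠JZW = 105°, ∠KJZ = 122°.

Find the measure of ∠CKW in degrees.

1. ∠CWK = 75°  [Z on ray WC]
2. ∠KCW = 47°  [Z on CW, J on CK]
3. ∠CKW = 58°  [△CWK]

∠CKW = 58°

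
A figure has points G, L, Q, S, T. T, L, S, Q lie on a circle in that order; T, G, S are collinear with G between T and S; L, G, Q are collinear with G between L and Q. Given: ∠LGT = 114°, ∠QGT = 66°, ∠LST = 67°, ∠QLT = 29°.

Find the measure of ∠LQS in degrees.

1. ∠QGS = 114°  [vertical angles at G]
2. ∠QST = 29°  [same arc TQ]
3. ∠LQS = 37°  [△SGQ]

∠LQS = 37°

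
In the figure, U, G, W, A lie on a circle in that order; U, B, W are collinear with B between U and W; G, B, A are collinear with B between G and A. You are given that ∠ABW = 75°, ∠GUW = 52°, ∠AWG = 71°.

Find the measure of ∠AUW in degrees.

1. ∠GAW = 52°  [same arc GW]
2. ∠AGW = 57°  [△GWA]
3. ∠AUW = 57°  [same arc WA]

∠AUW = 57°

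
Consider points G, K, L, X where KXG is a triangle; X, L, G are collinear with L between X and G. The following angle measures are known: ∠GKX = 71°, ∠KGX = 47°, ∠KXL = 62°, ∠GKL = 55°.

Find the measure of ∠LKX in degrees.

1. ∠KGL = 47°  [L on ray GX]
2. ∠GLK = 78°  [△KLG]
3. ∠KLX = 102°  [linear pair at L on XG]
4. ∠LKX = 16°  [△KXL]

∠LKX = 16°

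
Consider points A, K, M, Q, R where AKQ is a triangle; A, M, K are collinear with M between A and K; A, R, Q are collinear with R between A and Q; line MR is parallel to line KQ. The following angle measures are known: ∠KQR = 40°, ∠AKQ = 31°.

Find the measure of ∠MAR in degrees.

∠MAR = 109°

1. ∠AQK = 40°  [R on ray QA]
2. ∠KAQ = 109°  [△AKQ]
3. ∠MAR = 109°  [M on AK, R on AQ]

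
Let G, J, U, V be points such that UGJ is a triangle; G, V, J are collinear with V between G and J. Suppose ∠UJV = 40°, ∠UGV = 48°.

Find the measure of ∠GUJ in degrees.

1. ∠GJU = 40°  [V on ray JG]
2. ∠JGU = 48°  [V on ray GJ]
3. ∠GUJ = 92°  [△UGJ]

∠GUJ = 92°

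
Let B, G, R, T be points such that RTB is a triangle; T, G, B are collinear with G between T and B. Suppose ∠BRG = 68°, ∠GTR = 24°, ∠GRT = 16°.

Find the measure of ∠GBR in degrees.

∠GBR = 72°

1. ∠RGT = 140°  [△RTG]
2. ∠BGR = 40°  [linear pair at G on TB]
3. ∠GBR = 72°  [△RGB]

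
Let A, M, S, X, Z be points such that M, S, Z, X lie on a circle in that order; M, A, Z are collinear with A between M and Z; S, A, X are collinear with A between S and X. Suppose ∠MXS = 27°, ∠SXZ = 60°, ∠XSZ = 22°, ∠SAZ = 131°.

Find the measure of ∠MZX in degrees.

1. ∠SMZ = 60°  [same arc SZ]
2. ∠MAS = 49°  [linear pair at A on MZ]
3. ∠MSX = 71°  [△MAS]
4. ∠MZX = 71°  [same arc MX]

∠MZX = 71°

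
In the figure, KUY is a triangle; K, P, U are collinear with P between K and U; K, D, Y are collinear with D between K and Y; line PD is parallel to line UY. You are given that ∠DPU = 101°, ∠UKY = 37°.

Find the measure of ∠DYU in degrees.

1. ∠DPK = 79°  [linear pair at P on KU]
2. ∠DKP = 37°  [P on KU, D on KY]
3. ∠KDP = 64°  [△KPD]
4. ∠PDY = 116°  [linear pair at D on KY]
5. ∠DYU = 64°  [PD∥UY, co-interior at Y–D]

∠DYU = 64°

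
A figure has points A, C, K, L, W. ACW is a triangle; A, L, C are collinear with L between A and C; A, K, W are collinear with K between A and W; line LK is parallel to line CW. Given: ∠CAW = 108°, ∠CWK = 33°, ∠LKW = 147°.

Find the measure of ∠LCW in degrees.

1. ∠AWC = 33°  [K on ray WA]
2. ∠ACW = 39°  [△ACW]
3. ∠LCW = 39°  [L on ray CA]

∠LCW = 39°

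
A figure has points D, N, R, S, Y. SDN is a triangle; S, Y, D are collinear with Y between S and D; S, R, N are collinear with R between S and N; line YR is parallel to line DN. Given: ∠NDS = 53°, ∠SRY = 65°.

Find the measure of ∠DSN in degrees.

∠DSN = 62°

1. ∠RYS = 53°  [YR∥DN, corresponding at Y]
2. ∠RSY = 62°  [△SYR]
3. ∠DSN = 62°  [Y on SD, R on SN]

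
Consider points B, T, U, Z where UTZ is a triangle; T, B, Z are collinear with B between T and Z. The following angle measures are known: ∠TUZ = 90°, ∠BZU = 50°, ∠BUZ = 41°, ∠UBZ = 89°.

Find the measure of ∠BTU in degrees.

1. ∠TZU = 50°  [B on ray ZT]
2. ∠UTZ = 40°  [△UTZ]
3. ∠BTU = 40°  [B on ray TZ]

∠BTU = 40°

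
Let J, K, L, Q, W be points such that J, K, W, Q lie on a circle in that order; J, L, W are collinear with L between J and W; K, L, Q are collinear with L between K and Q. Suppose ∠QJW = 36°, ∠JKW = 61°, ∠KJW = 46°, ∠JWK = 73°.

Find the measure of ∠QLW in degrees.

1. ∠JQW = 119°  [cyclic JKWQ, opposite ∠K+∠Q]
2. ∠KQW = 46°  [same arc KW]
3. ∠JWQ = 25°  [△JWQ]
4. ∠QLW = 109°  [△WLQ]

∠QLW = 109°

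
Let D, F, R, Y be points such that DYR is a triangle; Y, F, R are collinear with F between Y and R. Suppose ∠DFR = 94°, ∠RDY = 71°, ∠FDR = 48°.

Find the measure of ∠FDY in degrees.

1. ∠DRF = 38°  [△DFR]
2. ∠DFY = 86°  [linear pair at F on YR]
3. ∠DRY = 38°  [F on ray RY]
4. ∠DYR = 71°  [△DYR]
5. ∠DYF = 71°  [F on ray YR]
6. ∠FDY = 23°  [△DYF]

∠FDY = 23°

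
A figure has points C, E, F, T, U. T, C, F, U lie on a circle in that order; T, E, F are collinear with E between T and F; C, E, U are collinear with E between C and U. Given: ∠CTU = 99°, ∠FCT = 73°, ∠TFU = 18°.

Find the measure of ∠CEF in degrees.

∠CEF = 62°

1. ∠FUT = 107°  [cyclic TCFU, opposite ∠C+∠U]
2. ∠TCU = 18°  [same arc TU]
3. ∠FTU = 55°  [△TFU]
4. ∠CUT = 63°  [△TCU]
5. ∠FCU = 55°  [same arc FU]
6. ∠CFT = 63°  [same arc TC]
7. ∠CEF = 62°  [△CEF]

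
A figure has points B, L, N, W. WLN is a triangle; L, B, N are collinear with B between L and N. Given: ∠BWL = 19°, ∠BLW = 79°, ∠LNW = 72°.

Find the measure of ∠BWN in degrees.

∠BWN = 10°

1. ∠LBW = 82°  [△WLB]
2. ∠BNW = 72°  [B on ray NL]
3. ∠NBW = 98°  [linear pair at B on LN]
4. ∠BWN = 10°  [△WBN]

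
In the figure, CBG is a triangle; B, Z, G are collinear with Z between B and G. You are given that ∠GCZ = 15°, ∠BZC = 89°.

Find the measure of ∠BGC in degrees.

∠BGC = 74°

1. ∠CZG = 91°  [linear pair at Z on BG]
2. ∠CGZ = 74°  [△CZG]
3. ∠BGC = 74°  [Z on ray GB]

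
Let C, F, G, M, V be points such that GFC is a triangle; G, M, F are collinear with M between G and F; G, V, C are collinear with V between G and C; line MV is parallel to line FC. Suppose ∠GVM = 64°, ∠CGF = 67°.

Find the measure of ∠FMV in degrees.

∠FMV = 131°

1. ∠FCG = 64°  [MV∥FC, corresponding at V]
2. ∠CFG = 49°  [△GFC]
3. ∠GMV = 49°  [MV∥FC, corresponding at M]
4. ∠FMV = 131°  [linear pair at M on GF]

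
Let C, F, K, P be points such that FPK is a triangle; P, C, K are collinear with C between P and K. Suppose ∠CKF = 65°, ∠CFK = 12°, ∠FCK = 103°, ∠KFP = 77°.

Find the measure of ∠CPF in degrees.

∠CPF = 38°

1. ∠FKP = 65°  [C on ray KP]
2. ∠FPK = 38°  [△FPK]
3. ∠CPF = 38°  [C on ray PK]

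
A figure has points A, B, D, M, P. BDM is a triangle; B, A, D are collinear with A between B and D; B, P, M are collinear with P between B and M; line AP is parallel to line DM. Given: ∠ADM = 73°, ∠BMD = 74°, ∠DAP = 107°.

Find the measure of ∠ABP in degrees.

1. ∠BDM = 73°  [A on ray DB]
2. ∠DBM = 33°  [△BDM]
3. ∠ABP = 33°  [A on BD, P on BM]

∠ABP = 33°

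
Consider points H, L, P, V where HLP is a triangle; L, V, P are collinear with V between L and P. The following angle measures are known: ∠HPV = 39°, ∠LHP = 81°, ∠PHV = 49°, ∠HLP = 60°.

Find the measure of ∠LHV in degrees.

1. ∠HVP = 92°  [△HVP]
2. ∠HLV = 60°  [V on ray LP]
3. ∠HVL = 88°  [linear pair at V on LP]
4. ∠LHV = 32°  [△HLV]

∠LHV = 32°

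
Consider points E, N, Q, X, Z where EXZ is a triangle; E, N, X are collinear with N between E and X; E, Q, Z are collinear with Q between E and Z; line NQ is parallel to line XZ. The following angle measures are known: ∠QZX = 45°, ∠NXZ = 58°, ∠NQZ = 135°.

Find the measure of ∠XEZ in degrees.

∠XEZ = 77°

1. ∠EZX = 45°  [Q on ray ZE]
2. ∠EXZ = 58°  [N on ray XE]
3. ∠XEZ = 77°  [△EXZ]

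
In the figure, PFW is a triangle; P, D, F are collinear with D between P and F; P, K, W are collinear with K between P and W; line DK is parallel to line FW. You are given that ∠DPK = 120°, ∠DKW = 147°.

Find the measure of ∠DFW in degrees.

∠DFW = 27°

1. ∠DKP = 33°  [linear pair at K on PW]
2. ∠KDP = 27°  [△PDK]
3. ∠FDK = 153°  [linear pair at D on PF]
4. ∠DFW = 27°  [DK∥FW, co-interior at F–D]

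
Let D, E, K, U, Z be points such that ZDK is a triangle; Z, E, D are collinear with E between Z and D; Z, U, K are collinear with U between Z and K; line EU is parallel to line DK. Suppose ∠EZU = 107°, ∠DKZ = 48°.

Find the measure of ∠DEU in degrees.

1. ∠DZK = 107°  [E on ZD, U on ZK]
2. ∠KDZ = 25°  [△ZDK]
3. ∠UEZ = 25°  [EU∥DK, corresponding at E]
4. ∠DEU = 155°  [linear pair at E on ZD]

∠DEU = 155°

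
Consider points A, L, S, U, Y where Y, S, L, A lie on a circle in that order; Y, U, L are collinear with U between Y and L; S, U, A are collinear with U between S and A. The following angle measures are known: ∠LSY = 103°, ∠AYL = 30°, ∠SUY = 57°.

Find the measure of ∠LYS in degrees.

∠LYS = 50°

1. ∠ASL = 30°  [same arc LA]
2. ∠LUS = 123°  [linear pair at U on YL]
3. ∠SLY = 27°  [△SUL]
4. ∠LYS = 50°  [△YSL]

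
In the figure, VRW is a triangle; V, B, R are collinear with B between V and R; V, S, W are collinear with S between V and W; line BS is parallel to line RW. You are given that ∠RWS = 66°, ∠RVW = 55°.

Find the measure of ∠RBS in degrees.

1. ∠RWV = 66°  [S on ray WV]
2. ∠VRW = 59°  [△VRW]
3. ∠SBV = 59°  [BS∥RW, corresponding at B]
4. ∠RBS = 121°  [linear pair at B on VR]

∠RBS = 121°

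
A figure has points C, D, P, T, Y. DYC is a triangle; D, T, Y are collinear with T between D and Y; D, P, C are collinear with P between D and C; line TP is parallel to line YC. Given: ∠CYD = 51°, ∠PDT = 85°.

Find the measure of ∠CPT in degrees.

1. ∠DTP = 51°  [TP∥YC, corresponding at T]
2. ∠DPT = 44°  [△DTP]
3. ∠CPT = 136°  [linear pair at P on DC]

∠CPT = 136°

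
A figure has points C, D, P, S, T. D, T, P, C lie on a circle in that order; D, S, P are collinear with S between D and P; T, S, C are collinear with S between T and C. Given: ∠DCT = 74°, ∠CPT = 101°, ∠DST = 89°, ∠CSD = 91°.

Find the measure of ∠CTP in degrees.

∠CTP = 15°

1. ∠DPT = 74°  [same arc DT]
2. ∠PST = 91°  [linear pair at S on DP]
3. ∠CTP = 15°  [△TSP]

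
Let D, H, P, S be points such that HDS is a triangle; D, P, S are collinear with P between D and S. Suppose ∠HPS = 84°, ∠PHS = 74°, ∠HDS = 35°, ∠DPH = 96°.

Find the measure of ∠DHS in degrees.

1. ∠HSP = 22°  [△HPS]
2. ∠DSH = 22°  [P on ray SD]
3. ∠DHS = 123°  [△HDS]

∠DHS = 123°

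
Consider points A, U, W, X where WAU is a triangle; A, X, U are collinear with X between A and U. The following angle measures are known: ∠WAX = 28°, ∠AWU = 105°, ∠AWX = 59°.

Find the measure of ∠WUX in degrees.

1. ∠UAW = 28°  [X on ray AU]
2. ∠AUW = 47°  [△WAU]
3. ∠WUX = 47°  [X on ray UA]

∠WUX = 47°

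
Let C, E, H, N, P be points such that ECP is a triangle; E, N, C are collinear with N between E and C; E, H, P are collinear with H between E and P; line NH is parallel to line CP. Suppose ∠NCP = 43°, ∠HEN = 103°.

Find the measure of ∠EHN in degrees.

∠EHN = 34°

1. ∠ECP = 43°  [N on ray CE]
2. ∠CEP = 103°  [N on EC, H on EP]
3. ∠CPE = 34°  [△ECP]
4. ∠EHN = 34°  [NH∥CP, corresponding at H]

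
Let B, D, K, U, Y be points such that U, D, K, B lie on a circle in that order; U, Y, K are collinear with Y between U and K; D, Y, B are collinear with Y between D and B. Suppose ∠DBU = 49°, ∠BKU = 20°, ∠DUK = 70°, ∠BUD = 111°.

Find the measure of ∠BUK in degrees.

1. ∠DBK = 70°  [same arc DK]
2. ∠BKD = 69°  [cyclic UDKB, opposite ∠U+∠K]
3. ∠BDK = 41°  [△DKB]
4. ∠BUK = 41°  [same arc KB]

∠BUK = 41°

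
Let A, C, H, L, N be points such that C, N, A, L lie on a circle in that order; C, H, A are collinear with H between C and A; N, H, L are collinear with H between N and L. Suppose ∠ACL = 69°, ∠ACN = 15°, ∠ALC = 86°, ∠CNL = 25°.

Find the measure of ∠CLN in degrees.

∠CLN = 71°

1. ∠ANC = 94°  [cyclic CNAL, opposite ∠N+∠L]
2. ∠CAN = 71°  [△CNA]
3. ∠CLN = 71°  [same arc CN]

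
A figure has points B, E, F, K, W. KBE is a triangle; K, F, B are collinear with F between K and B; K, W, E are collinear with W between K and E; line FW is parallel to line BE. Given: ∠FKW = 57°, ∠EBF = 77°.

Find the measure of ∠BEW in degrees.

∠BEW = 46°

1. ∠BKE = 57°  [F on KB, W on KE]
2. ∠EBK = 77°  [F on ray BK]
3. ∠BEK = 46°  [△KBE]
4. ∠BEW = 46°  [W on ray EK]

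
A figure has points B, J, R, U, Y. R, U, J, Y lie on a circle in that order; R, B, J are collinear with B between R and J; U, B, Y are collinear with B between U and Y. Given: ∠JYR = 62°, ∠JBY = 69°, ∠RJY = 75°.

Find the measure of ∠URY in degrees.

∠URY = 79°

1. ∠JRY = 43°  [△RJY]
2. ∠RBY = 111°  [linear pair at B on RJ]
3. ∠RUY = 75°  [same arc RY]
4. ∠RYU = 26°  [△RBY]
5. ∠URY = 79°  [△RUY]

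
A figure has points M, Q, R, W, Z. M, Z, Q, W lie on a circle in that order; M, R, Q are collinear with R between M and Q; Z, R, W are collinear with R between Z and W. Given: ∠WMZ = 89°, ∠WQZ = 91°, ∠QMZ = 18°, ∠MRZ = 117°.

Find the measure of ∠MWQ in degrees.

1. ∠QWZ = 18°  [same arc ZQ]
2. ∠QRW = 117°  [vertical angles at R]
3. ∠QZW = 71°  [△ZQW]
4. ∠MQW = 45°  [△QRW]
5. ∠QMW = 71°  [same arc QW]
6. ∠MWQ = 64°  [△MQW]

∠MWQ = 64°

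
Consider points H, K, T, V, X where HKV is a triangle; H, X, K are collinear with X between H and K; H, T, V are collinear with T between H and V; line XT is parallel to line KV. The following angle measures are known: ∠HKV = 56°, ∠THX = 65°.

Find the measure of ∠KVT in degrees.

∠KVT = 59°

1. ∠HXT = 56°  [XT∥KV, corresponding at X]
2. ∠HTX = 59°  [△HXT]
3. ∠VTX = 121°  [linear pair at T on HV]
4. ∠KVT = 59°  [XT∥KV, co-interior at V–T]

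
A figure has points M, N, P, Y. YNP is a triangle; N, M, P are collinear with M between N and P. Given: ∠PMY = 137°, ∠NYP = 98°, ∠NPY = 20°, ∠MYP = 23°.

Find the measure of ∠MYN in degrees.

1. ∠NMY = 43°  [linear pair at M on NP]
2. ∠PNY = 62°  [△YNP]
3. ∠MNY = 62°  [M on ray NP]
4. ∠MYN = 75°  [△YNM]

∠MYN = 75°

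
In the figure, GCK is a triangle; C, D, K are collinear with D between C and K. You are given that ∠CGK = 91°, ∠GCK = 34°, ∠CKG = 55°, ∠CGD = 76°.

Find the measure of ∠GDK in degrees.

1. ∠DCG = 34°  [D on ray CK]
2. ∠CDG = 70°  [△GCD]
3. ∠GDK = 110°  [linear pair at D on CK]

∠GDK = 110°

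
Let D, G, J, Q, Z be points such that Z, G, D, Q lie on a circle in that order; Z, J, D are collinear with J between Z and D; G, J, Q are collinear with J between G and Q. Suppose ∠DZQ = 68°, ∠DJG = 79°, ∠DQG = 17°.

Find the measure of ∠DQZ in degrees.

1. ∠DGQ = 68°  [same arc DQ]
2. ∠GDZ = 33°  [△GJD]
3. ∠DZG = 17°  [same arc GD]
4. ∠DGZ = 130°  [△ZGD]
5. ∠DQZ = 50°  [cyclic ZGDQ, opposite ∠G+∠Q]

∠DQZ = 50°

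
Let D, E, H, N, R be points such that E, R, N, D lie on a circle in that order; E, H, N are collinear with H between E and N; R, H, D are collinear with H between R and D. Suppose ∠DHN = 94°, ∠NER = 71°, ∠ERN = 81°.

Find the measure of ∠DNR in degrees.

∠DNR = 43°

1. ∠EHR = 94°  [vertical angles at H]
2. ∠NDR = 71°  [same arc RN]
3. ∠ENR = 28°  [△ERN]
4. ∠NHR = 86°  [linear pair at H on EN]
5. ∠DRN = 66°  [△RHN]
6. ∠DNR = 43°  [△RND]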